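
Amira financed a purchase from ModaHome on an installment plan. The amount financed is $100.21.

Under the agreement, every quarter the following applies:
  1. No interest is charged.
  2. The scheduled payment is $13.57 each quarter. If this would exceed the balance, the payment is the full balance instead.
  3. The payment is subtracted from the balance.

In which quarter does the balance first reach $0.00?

Quarter 1: $100.21 − $13.57 → $86.64
Quarter 2: $86.64 − $13.57 → $73.07
Quarter 3: $73.07 − $13.57 → $59.50
Quarter 4: $59.50 − $13.57 → $45.93
Quarter 5: $45.93 − $13.57 → $32.36
Quarter 6: $32.36 − $13.57 → $18.79
Quarter 7: $18.79 − $13.57 → $5.22
Quarter 8: $5.22 − $5.22 → $0.00
Balance reaches $0.00 in quarter 8.

8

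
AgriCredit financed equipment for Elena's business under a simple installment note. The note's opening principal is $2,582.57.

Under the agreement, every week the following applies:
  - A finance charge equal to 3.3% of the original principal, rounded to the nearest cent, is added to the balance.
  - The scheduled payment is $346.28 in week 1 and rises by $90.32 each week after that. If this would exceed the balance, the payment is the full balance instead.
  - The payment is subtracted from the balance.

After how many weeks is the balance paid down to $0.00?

6

Week 1: $2,582.57 +$85.22 interest = $2,667.79; pay $346.28 → $2,321.51
Week 2: $2,321.51 +$85.22 interest = $2,406.73; pay $436.60 → $1,970.13
Week 3: $1,970.13 +$85.22 interest = $2,055.35; pay $526.92 → $1,528.43
Week 4: $1,528.43 +$85.22 interest = $1,613.65; pay $617.24 → $996.41
Week 5: $996.41 +$85.22 interest = $1,081.63; pay $707.56 → $374.07
Week 6: $374.07 +$85.22 interest = $459.29; pay $459.29 → $0.00
Balance reaches $0.00 in week 6.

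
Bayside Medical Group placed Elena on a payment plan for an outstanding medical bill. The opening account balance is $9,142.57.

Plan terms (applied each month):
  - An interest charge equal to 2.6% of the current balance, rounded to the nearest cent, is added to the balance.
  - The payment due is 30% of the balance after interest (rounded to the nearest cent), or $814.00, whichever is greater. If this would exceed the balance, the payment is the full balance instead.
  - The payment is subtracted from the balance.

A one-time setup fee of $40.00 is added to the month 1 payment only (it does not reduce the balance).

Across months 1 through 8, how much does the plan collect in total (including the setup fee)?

# | Opening | Interest | Payment | Fee | End bal
1 | $9,142.57 | $237.71 | $2,814.08 | $40.00 | $6,566.20
2 | $6,566.20 | $170.72 | $2,021.08 | — | $4,715.84
3 | $4,715.84 | $122.61 | $1,451.54 | — | $3,386.91
4 | $3,386.91 | $88.06 | $1,042.49 | — | $2,432.48
5 | $2,432.48 | $63.24 | $814.00 | — | $1,681.72
6 | $1,681.72 | $43.72 | $814.00 | — | $911.44
7 | $911.44 | $23.70 | $814.00 | — | $121.14
8 | $121.14 | $3.15 | $124.29 | — | $0.00
Total paid: $9,935.48

$9,935.48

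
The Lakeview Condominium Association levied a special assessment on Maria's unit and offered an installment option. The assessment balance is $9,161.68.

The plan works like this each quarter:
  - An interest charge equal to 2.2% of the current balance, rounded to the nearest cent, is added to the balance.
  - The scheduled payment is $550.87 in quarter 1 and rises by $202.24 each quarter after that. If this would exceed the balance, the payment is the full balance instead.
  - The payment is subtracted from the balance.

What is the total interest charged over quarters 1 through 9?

$1,136.34

# | Opening | Interest | Payment | End bal
1 | $9,161.68 | $201.56 | $550.87 | $8,812.37
2 | $8,812.37 | $193.87 | $753.11 | $8,253.13
3 | $8,253.13 | $181.57 | $955.35 | $7,479.35
4 | $7,479.35 | $164.55 | $1,157.59 | $6,486.31
5 | $6,486.31 | $142.70 | $1,359.83 | $5,269.18
6 | $5,269.18 | $115.92 | $1,562.07 | $3,823.03
7 | $3,823.03 | $84.11 | $1,764.31 | $2,142.83
8 | $2,142.83 | $47.14 | $1,966.55 | $223.42
9 | $223.42 | $4.92 | $228.34 | $0.00
Total interest: $201.56 + $193.87 + $181.57 + $164.55 + $142.70 + $115.92 + $84.11 + $47.14 + $4.92 = $1,136.34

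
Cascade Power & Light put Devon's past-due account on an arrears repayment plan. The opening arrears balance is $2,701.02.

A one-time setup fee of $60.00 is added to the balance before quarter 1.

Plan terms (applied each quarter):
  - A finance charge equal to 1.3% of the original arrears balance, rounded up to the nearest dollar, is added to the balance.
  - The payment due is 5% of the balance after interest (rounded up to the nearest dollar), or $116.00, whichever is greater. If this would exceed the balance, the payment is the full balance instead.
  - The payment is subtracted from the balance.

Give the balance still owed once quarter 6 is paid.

Quarter 1: opening $2,761.02; interest $36.00 → $2,797.02; payment $140.00; balance $2,657.02
Quarter 2: opening $2,657.02; interest $36.00 → $2,693.02; payment $135.00; balance $2,558.02
Quarter 3: opening $2,558.02; interest $36.00 → $2,594.02; payment $130.00; balance $2,464.02
Quarter 4: opening $2,464.02; interest $36.00 → $2,500.02; payment $126.00; balance $2,374.02
Quarter 5: opening $2,374.02; interest $36.00 → $2,410.02; payment $121.00; balance $2,289.02
Quarter 6: opening $2,289.02; interest $36.00 → $2,325.02; payment $117.00; balance $2,208.02

$2,208.02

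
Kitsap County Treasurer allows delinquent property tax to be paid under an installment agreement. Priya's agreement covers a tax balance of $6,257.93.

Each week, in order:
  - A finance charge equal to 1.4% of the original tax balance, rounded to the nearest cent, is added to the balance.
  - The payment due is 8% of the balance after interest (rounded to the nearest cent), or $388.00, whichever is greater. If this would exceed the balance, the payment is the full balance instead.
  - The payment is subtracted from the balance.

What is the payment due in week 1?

$507.64

Week 1: opening $6,257.93; interest $87.61 → $6,345.54; payment $507.64; balance $5,837.90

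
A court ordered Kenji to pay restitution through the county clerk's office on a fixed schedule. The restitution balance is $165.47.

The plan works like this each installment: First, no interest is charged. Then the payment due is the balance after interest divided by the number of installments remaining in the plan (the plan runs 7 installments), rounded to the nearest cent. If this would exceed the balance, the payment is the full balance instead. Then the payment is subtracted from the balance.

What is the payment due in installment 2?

Installment 1: opening $165.47; payment $23.64; balance $141.83
Installment 2: opening $141.83; payment $23.64; balance $118.19

$23.64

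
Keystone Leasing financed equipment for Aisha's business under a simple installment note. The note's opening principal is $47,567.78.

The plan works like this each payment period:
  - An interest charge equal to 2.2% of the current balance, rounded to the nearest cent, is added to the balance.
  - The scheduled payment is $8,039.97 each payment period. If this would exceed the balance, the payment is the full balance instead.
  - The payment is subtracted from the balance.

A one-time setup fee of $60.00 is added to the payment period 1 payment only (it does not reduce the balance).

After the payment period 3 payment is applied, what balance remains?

Payment period 1: opening $47,567.78; interest $1,046.49 → $48,614.27; payment $8,039.97 (+ $60.00 fee); balance $40,574.30
Payment period 2: opening $40,574.30; interest $892.63 → $41,466.93; payment $8,039.97; balance $33,426.96
Payment period 3: opening $33,426.96; interest $735.39 → $34,162.35; payment $8,039.97; balance $26,122.38

$26,122.38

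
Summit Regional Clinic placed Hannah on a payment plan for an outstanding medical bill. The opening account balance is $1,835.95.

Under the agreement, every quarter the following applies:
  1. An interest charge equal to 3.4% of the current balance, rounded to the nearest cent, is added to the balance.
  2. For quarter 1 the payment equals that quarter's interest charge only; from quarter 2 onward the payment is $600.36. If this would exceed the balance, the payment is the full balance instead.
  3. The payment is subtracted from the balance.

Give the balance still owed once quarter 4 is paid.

Quarter 1: $1,835.95 +$62.42 interest = $1,898.37; pay $62.42 → $1,835.95
Quarter 2: $1,835.95 +$62.42 interest = $1,898.37; pay $600.36 → $1,298.01
Quarter 3: $1,298.01 +$44.13 interest = $1,342.14; pay $600.36 → $741.78
Quarter 4: $741.78 +$25.22 interest = $767.00; pay $600.36 → $166.64

$166.64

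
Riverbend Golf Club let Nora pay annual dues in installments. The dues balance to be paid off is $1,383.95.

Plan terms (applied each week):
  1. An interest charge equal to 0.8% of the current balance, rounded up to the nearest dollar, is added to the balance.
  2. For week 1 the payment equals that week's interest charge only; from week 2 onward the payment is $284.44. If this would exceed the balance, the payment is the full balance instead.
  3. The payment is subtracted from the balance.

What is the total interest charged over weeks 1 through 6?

$48.00

Week 1: opening $1,383.95; interest $12.00 → $1,395.95; payment $12.00; balance $1,383.95
Week 2: opening $1,383.95; interest $12.00 → $1,395.95; payment $284.44; balance $1,111.51
Week 3: opening $1,111.51; interest $9.00 → $1,120.51; payment $284.44; balance $836.07
Week 4: opening $836.07; interest $7.00 → $843.07; payment $284.44; balance $558.63
Week 5: opening $558.63; interest $5.00 → $563.63; payment $284.44; balance $279.19
Week 6: opening $279.19; interest $3.00 → $282.19; payment $282.19; balance $0.00
Total interest: $12.00 + $12.00 + $9.00 + $7.00 + $5.00 + $3.00 = $48.00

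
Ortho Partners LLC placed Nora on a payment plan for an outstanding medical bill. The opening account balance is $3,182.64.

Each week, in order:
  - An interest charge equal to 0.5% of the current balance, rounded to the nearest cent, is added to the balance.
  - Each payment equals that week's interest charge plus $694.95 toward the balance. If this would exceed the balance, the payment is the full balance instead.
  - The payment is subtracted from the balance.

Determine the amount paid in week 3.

# | Opening | Interest | Payment | End bal
1 | $3,182.64 | $15.91 | $710.86 | $2,487.69
2 | $2,487.69 | $12.44 | $707.39 | $1,792.74
3 | $1,792.74 | $8.96 | $703.91 | $1,097.79

$703.91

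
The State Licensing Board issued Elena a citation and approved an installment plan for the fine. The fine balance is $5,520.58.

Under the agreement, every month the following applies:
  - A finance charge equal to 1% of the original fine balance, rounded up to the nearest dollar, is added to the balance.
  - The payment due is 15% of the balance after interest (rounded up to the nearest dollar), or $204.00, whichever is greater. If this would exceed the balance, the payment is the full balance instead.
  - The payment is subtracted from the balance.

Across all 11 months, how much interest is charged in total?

# | Opening | Interest | Payment | End bal
1 | $5,520.58 | $56.00 | $837.00 | $4,739.58
2 | $4,739.58 | $56.00 | $720.00 | $4,075.58
3 | $4,075.58 | $56.00 | $620.00 | $3,511.58
4 | $3,511.58 | $56.00 | $536.00 | $3,031.58
5 | $3,031.58 | $56.00 | $464.00 | $2,623.58
6 | $2,623.58 | $56.00 | $402.00 | $2,277.58
7 | $2,277.58 | $56.00 | $351.00 | $1,982.58
8 | $1,982.58 | $56.00 | $306.00 | $1,732.58
9 | $1,732.58 | $56.00 | $269.00 | $1,519.58
10 | $1,519.58 | $56.00 | $237.00 | $1,338.58
11 | $1,338.58 | $56.00 | $210.00 | $1,184.58
Total interest: $56.00 + $56.00 + $56.00 + $56.00 + $56.00 + $56.00 + $56.00 + $56.00 + $56.00 + $56.00 + $56.00 = $616.00

$616.00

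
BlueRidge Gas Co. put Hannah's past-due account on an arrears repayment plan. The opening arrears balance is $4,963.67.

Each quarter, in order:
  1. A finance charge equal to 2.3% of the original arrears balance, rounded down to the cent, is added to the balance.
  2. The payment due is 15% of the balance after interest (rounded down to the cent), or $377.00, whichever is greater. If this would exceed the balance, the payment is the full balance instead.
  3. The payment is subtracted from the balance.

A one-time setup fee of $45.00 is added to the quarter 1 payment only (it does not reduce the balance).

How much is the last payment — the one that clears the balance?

$286.44

Quarter 1: opening $4,963.67; interest $114.16 → $5,077.83; payment $761.67 (+ $45.00 fee); balance $4,316.16
Quarter 2: opening $4,316.16; interest $114.16 → $4,430.32; payment $664.54; balance $3,765.78
Quarter 3: opening $3,765.78; interest $114.16 → $3,879.94; payment $581.99; balance $3,297.95
Quarter 4: opening $3,297.95; interest $114.16 → $3,412.11; payment $511.81; balance $2,900.30
Quarter 5: opening $2,900.30; interest $114.16 → $3,014.46; payment $452.16; balance $2,562.30
Quarter 6: opening $2,562.30; interest $114.16 → $2,676.46; payment $401.46; balance $2,275.00
Quarter 7: opening $2,275.00; interest $114.16 → $2,389.16; payment $377.00; balance $2,012.16
Quarter 8: opening $2,012.16; interest $114.16 → $2,126.32; payment $377.00; balance $1,749.32
Quarter 9: opening $1,749.32; interest $114.16 → $1,863.48; payment $377.00; balance $1,486.48
Quarter 10: opening $1,486.48; interest $114.16 → $1,600.64; payment $377.00; balance $1,223.64
Quarter 11: opening $1,223.64; interest $114.16 → $1,337.80; payment $377.00; balance $960.80
Quarter 12: opening $960.80; interest $114.16 → $1,074.96; payment $377.00; balance $697.96
Quarter 13: opening $697.96; interest $114.16 → $812.12; payment $377.00; balance $435.12
Quarter 14: opening $435.12; interest $114.16 → $549.28; payment $377.00; balance $172.28
Quarter 15: opening $172.28; interest $114.16 → $286.44; payment $286.44; balance $0.00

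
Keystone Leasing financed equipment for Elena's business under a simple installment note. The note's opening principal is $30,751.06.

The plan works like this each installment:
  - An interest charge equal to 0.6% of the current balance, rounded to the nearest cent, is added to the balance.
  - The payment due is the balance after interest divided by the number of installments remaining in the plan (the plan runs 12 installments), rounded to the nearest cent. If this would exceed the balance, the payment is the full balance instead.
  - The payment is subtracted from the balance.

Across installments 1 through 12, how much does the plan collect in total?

Installment 1: opening $30,751.06; interest $184.51 → $30,935.57; payment $2,577.96; balance $28,357.61
Installment 2: opening $28,357.61; interest $170.15 → $28,527.76; payment $2,593.43; balance $25,934.33
Installment 3: opening $25,934.33; interest $155.61 → $26,089.94; payment $2,608.99; balance $23,480.95
Installment 4: opening $23,480.95; interest $140.89 → $23,621.84; payment $2,624.65; balance $20,997.19
Installment 5: opening $20,997.19; interest $125.98 → $21,123.17; payment $2,640.40; balance $18,482.77
Installment 6: opening $18,482.77; interest $110.90 → $18,593.67; payment $2,656.24; balance $15,937.43
Installment 7: opening $15,937.43; interest $95.62 → $16,033.05; payment $2,672.18; balance $13,360.87
Installment 8: opening $13,360.87; interest $80.17 → $13,441.04; payment $2,688.21; balance $10,752.83
Installment 9: opening $10,752.83; interest $64.52 → $10,817.35; payment $2,704.34; balance $8,113.01
Installment 10: opening $8,113.01; interest $48.68 → $8,161.69; payment $2,720.56; balance $5,441.13
Installment 11: opening $5,441.13; interest $32.65 → $5,473.78; payment $2,736.89; balance $2,736.89
Installment 12: opening $2,736.89; interest $16.42 → $2,753.31; payment $2,753.31; balance $0.00
Total paid: $31,977.16

$31,977.16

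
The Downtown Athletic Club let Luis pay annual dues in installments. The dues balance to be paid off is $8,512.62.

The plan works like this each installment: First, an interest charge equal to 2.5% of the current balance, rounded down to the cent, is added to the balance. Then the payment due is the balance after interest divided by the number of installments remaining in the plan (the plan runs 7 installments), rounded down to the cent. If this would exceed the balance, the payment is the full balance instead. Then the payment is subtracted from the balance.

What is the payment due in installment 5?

$1,375.88

Installment 1: opening $8,512.62; interest $212.81 → $8,725.43; payment $1,246.49; balance $7,478.94
Installment 2: opening $7,478.94; interest $186.97 → $7,665.91; payment $1,277.65; balance $6,388.26
Installment 3: opening $6,388.26; interest $159.70 → $6,547.96; payment $1,309.59; balance $5,238.37
Installment 4: opening $5,238.37; interest $130.95 → $5,369.32; payment $1,342.33; balance $4,026.99
Installment 5: opening $4,026.99; interest $100.67 → $4,127.66; payment $1,375.88; balance $2,751.78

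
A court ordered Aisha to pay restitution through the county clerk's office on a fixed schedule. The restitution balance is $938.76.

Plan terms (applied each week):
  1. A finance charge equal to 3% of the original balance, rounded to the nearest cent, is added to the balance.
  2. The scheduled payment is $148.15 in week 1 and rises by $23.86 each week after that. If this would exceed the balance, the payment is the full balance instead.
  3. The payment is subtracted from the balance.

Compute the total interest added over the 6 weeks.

$168.96

Week 1: opening $938.76; interest $28.16 → $966.92; payment $148.15; balance $818.77
Week 2: opening $818.77; interest $28.16 → $846.93; payment $172.01; balance $674.92
Week 3: opening $674.92; interest $28.16 → $703.08; payment $195.87; balance $507.21
Week 4: opening $507.21; interest $28.16 → $535.37; payment $219.73; balance $315.64
Week 5: opening $315.64; interest $28.16 → $343.80; payment $243.59; balance $100.21
Week 6: opening $100.21; interest $28.16 → $128.37; payment $128.37; balance $0.00
Total interest: $28.16 + $28.16 + $28.16 + $28.16 + $28.16 + $28.16 = $168.96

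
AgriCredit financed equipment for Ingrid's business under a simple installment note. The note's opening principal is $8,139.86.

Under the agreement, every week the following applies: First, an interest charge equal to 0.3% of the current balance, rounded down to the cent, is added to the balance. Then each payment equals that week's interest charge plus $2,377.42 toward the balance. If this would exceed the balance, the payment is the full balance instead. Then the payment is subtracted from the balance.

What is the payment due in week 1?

Week 1: $8,139.86 +$24.41 interest = $8,164.27; pay $2,401.83 → $5,762.44

$2,401.83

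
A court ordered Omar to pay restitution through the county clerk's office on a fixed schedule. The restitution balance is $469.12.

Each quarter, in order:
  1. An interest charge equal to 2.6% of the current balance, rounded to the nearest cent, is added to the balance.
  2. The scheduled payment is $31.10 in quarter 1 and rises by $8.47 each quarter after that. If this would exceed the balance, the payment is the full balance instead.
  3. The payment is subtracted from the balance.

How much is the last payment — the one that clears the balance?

$54.90

Quarter 1: $469.12 +$12.20 interest = $481.32; pay $31.10 → $450.22
Quarter 2: $450.22 +$11.71 interest = $461.93; pay $39.57 → $422.36
Quarter 3: $422.36 +$10.98 interest = $433.34; pay $48.04 → $385.30
Quarter 4: $385.30 +$10.02 interest = $395.32; pay $56.51 → $338.81
Quarter 5: $338.81 +$8.81 interest = $347.62; pay $64.98 → $282.64
Quarter 6: $282.64 +$7.35 interest = $289.99; pay $73.45 → $216.54
Quarter 7: $216.54 +$5.63 interest = $222.17; pay $81.92 → $140.25
Quarter 8: $140.25 +$3.65 interest = $143.90; pay $90.39 → $53.51
Quarter 9: $53.51 +$1.39 interest = $54.90; pay $54.90 → $0.00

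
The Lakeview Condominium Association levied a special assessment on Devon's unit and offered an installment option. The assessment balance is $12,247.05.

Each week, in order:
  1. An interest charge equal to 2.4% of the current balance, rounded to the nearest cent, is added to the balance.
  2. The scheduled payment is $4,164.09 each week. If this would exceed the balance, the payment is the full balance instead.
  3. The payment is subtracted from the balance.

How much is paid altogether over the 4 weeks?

# | Opening | Interest | Payment | End bal
1 | $12,247.05 | $293.93 | $4,164.09 | $8,376.89
2 | $8,376.89 | $201.05 | $4,164.09 | $4,413.85
3 | $4,413.85 | $105.93 | $4,164.09 | $355.69
4 | $355.69 | $8.54 | $364.23 | $0.00
Total paid: $12,856.50

$12,856.50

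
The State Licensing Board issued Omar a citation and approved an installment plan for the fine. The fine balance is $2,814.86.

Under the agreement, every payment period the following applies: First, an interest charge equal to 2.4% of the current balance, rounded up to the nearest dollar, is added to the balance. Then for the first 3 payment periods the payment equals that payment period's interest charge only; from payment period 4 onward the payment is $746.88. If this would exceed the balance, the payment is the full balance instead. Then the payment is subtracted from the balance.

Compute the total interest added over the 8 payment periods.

Payment period 1: $2,814.86 +$68.00 interest = $2,882.86; pay $68.00 → $2,814.86
Payment period 2: $2,814.86 +$68.00 interest = $2,882.86; pay $68.00 → $2,814.86
Payment period 3: $2,814.86 +$68.00 interest = $2,882.86; pay $68.00 → $2,814.86
Payment period 4: $2,814.86 +$68.00 interest = $2,882.86; pay $746.88 → $2,135.98
Payment period 5: $2,135.98 +$52.00 interest = $2,187.98; pay $746.88 → $1,441.10
Payment period 6: $1,441.10 +$35.00 interest = $1,476.10; pay $746.88 → $729.22
Payment period 7: $729.22 +$18.00 interest = $747.22; pay $746.88 → $0.34
Payment period 8: $0.34 +$1.00 interest = $1.34; pay $1.34 → $0.00
Total interest: $68.00 + $68.00 + $68.00 + $68.00 + $52.00 + $35.00 + $18.00 + $1.00 = $378.00

$378.00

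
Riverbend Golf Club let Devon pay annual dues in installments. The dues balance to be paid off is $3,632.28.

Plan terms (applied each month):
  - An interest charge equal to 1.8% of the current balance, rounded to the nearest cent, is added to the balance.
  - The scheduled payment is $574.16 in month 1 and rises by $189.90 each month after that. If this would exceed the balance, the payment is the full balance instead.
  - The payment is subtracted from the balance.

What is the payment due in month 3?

Month 1: $3,632.28 +$65.38 interest = $3,697.66; pay $574.16 → $3,123.50
Month 2: $3,123.50 +$56.22 interest = $3,179.72; pay $764.06 → $2,415.66
Month 3: $2,415.66 +$43.48 interest = $2,459.14; pay $953.96 → $1,505.18

$953.96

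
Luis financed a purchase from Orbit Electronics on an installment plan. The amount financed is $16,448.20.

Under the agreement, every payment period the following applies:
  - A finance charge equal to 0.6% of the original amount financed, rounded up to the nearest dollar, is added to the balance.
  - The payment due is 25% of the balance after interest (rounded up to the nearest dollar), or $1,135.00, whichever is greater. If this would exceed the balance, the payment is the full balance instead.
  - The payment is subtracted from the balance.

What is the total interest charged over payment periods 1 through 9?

$891.00

Payment period 1: opening $16,448.20; interest $99.00 → $16,547.20; payment $4,137.00; balance $12,410.20
Payment period 2: opening $12,410.20; interest $99.00 → $12,509.20; payment $3,128.00; balance $9,381.20
Payment period 3: opening $9,381.20; interest $99.00 → $9,480.20; payment $2,371.00; balance $7,109.20
Payment period 4: opening $7,109.20; interest $99.00 → $7,208.20; payment $1,803.00; balance $5,405.20
Payment period 5: opening $5,405.20; interest $99.00 → $5,504.20; payment $1,377.00; balance $4,127.20
Payment period 6: opening $4,127.20; interest $99.00 → $4,226.20; payment $1,135.00; balance $3,091.20
Payment period 7: opening $3,091.20; interest $99.00 → $3,190.20; payment $1,135.00; balance $2,055.20
Payment period 8: opening $2,055.20; interest $99.00 → $2,154.20; payment $1,135.00; balance $1,019.20
Payment period 9: opening $1,019.20; interest $99.00 → $1,118.20; payment $1,118.20; balance $0.00
Total interest: $99.00 + $99.00 + $99.00 + $99.00 + $99.00 + $99.00 + $99.00 + $99.00 + $99.00 = $891.00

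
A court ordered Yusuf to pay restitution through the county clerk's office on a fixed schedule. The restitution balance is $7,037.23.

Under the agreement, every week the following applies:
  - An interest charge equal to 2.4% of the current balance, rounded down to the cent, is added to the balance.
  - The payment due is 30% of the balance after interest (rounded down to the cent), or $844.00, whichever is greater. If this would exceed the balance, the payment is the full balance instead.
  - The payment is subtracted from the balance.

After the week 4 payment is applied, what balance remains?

$1,809.97

Week 1: opening $7,037.23; interest $168.89 → $7,206.12; payment $2,161.83; balance $5,044.29
Week 2: opening $5,044.29; interest $121.06 → $5,165.35; payment $1,549.60; balance $3,615.75
Week 3: opening $3,615.75; interest $86.77 → $3,702.52; payment $1,110.75; balance $2,591.77
Week 4: opening $2,591.77; interest $62.20 → $2,653.97; payment $844.00; balance $1,809.97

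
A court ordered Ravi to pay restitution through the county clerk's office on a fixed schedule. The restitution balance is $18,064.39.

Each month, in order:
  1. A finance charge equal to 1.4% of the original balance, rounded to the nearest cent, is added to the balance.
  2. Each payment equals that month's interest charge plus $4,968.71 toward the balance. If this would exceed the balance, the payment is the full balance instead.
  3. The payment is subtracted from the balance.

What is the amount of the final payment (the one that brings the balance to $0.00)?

Month 1: $18,064.39 +$252.90 interest = $18,317.29; pay $5,221.61 → $13,095.68
Month 2: $13,095.68 +$252.90 interest = $13,348.58; pay $5,221.61 → $8,126.97
Month 3: $8,126.97 +$252.90 interest = $8,379.87; pay $5,221.61 → $3,158.26
Month 4: $3,158.26 +$252.90 interest = $3,411.16; pay $3,411.16 → $0.00

$3,411.16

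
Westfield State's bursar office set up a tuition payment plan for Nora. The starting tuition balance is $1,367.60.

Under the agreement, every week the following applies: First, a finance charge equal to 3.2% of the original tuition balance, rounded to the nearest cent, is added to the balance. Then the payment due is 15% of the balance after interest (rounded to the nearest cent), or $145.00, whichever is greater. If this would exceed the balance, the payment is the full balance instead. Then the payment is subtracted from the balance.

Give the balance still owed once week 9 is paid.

$326.23

Week 1: opening $1,367.60; interest $43.76 → $1,411.36; payment $211.70; balance $1,199.66
Week 2: opening $1,199.66; interest $43.76 → $1,243.42; payment $186.51; balance $1,056.91
Week 3: opening $1,056.91; interest $43.76 → $1,100.67; payment $165.10; balance $935.57
Week 4: opening $935.57; interest $43.76 → $979.33; payment $146.90; balance $832.43
Week 5: opening $832.43; interest $43.76 → $876.19; payment $145.00; balance $731.19
Week 6: opening $731.19; interest $43.76 → $774.95; payment $145.00; balance $629.95
Week 7: opening $629.95; interest $43.76 → $673.71; payment $145.00; balance $528.71
Week 8: opening $528.71; interest $43.76 → $572.47; payment $145.00; balance $427.47
Week 9: opening $427.47; interest $43.76 → $471.23; payment $145.00; balance $326.23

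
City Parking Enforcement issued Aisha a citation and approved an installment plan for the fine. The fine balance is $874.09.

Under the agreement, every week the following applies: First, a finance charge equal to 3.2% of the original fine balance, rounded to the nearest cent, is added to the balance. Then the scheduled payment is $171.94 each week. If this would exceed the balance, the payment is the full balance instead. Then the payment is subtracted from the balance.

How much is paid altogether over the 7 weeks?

$1,069.88

Week 1: $874.09 +$27.97 interest = $902.06; pay $171.94 → $730.12
Week 2: $730.12 +$27.97 interest = $758.09; pay $171.94 → $586.15
Week 3: $586.15 +$27.97 interest = $614.12; pay $171.94 → $442.18
Week 4: $442.18 +$27.97 interest = $470.15; pay $171.94 → $298.21
Week 5: $298.21 +$27.97 interest = $326.18; pay $171.94 → $154.24
Week 6: $154.24 +$27.97 interest = $182.21; pay $171.94 → $10.27
Week 7: $10.27 +$27.97 interest = $38.24; pay $38.24 → $0.00
Total paid: $1,069.88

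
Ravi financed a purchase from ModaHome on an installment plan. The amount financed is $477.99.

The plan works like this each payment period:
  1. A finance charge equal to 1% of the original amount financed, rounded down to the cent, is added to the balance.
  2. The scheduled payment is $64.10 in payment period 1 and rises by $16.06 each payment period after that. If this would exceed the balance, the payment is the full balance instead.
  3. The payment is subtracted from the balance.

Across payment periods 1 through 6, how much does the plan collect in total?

$506.61

Payment period 1: opening $477.99; interest $4.77 → $482.76; payment $64.10; balance $418.66
Payment period 2: opening $418.66; interest $4.77 → $423.43; payment $80.16; balance $343.27
Payment period 3: opening $343.27; interest $4.77 → $348.04; payment $96.22; balance $251.82
Payment period 4: opening $251.82; interest $4.77 → $256.59; payment $112.28; balance $144.31
Payment period 5: opening $144.31; interest $4.77 → $149.08; payment $128.34; balance $20.74
Payment period 6: opening $20.74; interest $4.77 → $25.51; payment $25.51; balance $0.00
Total paid: $506.61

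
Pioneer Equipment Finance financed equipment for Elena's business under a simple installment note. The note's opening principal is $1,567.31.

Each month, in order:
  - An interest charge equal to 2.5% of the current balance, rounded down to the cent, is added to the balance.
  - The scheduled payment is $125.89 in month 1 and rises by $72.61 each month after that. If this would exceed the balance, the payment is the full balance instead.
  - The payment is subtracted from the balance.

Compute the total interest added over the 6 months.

$164.45

Month 1: $1,567.31 +$39.18 interest = $1,606.49; pay $125.89 → $1,480.60
Month 2: $1,480.60 +$37.01 interest = $1,517.61; pay $198.50 → $1,319.11
Month 3: $1,319.11 +$32.97 interest = $1,352.08; pay $271.11 → $1,080.97
Month 4: $1,080.97 +$27.02 interest = $1,107.99; pay $343.72 → $764.27
Month 5: $764.27 +$19.10 interest = $783.37; pay $416.33 → $367.04
Month 6: $367.04 +$9.17 interest = $376.21; pay $376.21 → $0.00
Total interest: $39.18 + $37.01 + $32.97 + $27.02 + $19.10 + $9.17 = $164.45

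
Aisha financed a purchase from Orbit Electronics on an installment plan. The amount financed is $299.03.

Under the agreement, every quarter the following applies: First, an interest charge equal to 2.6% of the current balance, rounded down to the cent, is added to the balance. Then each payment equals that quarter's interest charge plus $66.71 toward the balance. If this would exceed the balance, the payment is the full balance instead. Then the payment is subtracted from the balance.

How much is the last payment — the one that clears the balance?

$33.02

Quarter 1: opening $299.03; interest $7.77 → $306.80; payment $74.48; balance $232.32
Quarter 2: opening $232.32; interest $6.04 → $238.36; payment $72.75; balance $165.61
Quarter 3: opening $165.61; interest $4.30 → $169.91; payment $71.01; balance $98.90
Quarter 4: opening $98.90; interest $2.57 → $101.47; payment $69.28; balance $32.19
Quarter 5: opening $32.19; interest $0.83 → $33.02; payment $33.02; balance $0.00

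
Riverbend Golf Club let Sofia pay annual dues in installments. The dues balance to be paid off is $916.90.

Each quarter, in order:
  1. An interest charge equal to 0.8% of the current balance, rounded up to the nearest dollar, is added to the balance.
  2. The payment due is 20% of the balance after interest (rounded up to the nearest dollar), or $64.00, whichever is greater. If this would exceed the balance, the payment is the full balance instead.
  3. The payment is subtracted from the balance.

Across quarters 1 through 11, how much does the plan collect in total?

# | Opening | Interest | Payment | End bal
1 | $916.90 | $8.00 | $185.00 | $739.90
2 | $739.90 | $6.00 | $150.00 | $595.90
3 | $595.90 | $5.00 | $121.00 | $479.90
4 | $479.90 | $4.00 | $97.00 | $386.90
5 | $386.90 | $4.00 | $79.00 | $311.90
6 | $311.90 | $3.00 | $64.00 | $250.90
7 | $250.90 | $3.00 | $64.00 | $189.90
8 | $189.90 | $2.00 | $64.00 | $127.90
9 | $127.90 | $2.00 | $64.00 | $65.90
10 | $65.90 | $1.00 | $64.00 | $2.90
11 | $2.90 | $1.00 | $3.90 | $0.00
Total paid: $955.90

$955.90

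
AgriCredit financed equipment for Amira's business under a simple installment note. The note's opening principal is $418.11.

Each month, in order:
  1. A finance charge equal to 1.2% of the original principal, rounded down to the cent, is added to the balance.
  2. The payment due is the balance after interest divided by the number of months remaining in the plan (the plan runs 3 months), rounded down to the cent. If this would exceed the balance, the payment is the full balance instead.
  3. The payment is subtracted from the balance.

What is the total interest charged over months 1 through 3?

Month 1: $418.11 +$5.01 interest = $423.12; pay $141.04 → $282.08
Month 2: $282.08 +$5.01 interest = $287.09; pay $143.54 → $143.55
Month 3: $143.55 +$5.01 interest = $148.56; pay $148.56 → $0.00
Total interest: $5.01 + $5.01 + $5.01 = $15.03

$15.03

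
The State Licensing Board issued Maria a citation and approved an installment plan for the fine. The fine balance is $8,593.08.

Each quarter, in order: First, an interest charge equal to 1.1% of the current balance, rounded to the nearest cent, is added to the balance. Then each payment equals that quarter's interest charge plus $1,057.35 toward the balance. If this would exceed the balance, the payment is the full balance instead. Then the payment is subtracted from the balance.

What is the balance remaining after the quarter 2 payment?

$6,478.38

Quarter 1: $8,593.08 +$94.52 interest = $8,687.60; pay $1,151.87 → $7,535.73
Quarter 2: $7,535.73 +$82.89 interest = $7,618.62; pay $1,140.24 → $6,478.38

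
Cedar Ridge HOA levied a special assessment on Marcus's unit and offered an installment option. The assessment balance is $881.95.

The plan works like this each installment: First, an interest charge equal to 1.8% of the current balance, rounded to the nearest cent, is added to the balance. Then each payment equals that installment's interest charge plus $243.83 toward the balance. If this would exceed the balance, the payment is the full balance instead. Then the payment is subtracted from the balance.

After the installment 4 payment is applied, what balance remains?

# | Opening | Interest | Payment | End bal
1 | $881.95 | $15.88 | $259.71 | $638.12
2 | $638.12 | $11.49 | $255.32 | $394.29
3 | $394.29 | $7.10 | $250.93 | $150.46
4 | $150.46 | $2.71 | $153.17 | $0.00

$0.00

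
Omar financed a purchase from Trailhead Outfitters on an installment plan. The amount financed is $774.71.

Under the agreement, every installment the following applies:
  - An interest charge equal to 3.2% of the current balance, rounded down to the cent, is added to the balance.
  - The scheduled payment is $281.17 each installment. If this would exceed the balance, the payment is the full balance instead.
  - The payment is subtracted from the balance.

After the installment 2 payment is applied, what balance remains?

# | Opening | Interest | Payment | End bal
1 | $774.71 | $24.79 | $281.17 | $518.33
2 | $518.33 | $16.58 | $281.17 | $253.74

$253.74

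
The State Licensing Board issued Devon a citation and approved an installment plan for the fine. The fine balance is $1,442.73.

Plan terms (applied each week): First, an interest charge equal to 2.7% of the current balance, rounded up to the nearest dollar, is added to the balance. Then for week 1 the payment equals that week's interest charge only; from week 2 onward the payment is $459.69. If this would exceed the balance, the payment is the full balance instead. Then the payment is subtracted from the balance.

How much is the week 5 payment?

Week 1: opening $1,442.73; interest $39.00 → $1,481.73; payment $39.00; balance $1,442.73
Week 2: opening $1,442.73; interest $39.00 → $1,481.73; payment $459.69; balance $1,022.04
Week 3: opening $1,022.04; interest $28.00 → $1,050.04; payment $459.69; balance $590.35
Week 4: opening $590.35; interest $16.00 → $606.35; payment $459.69; balance $146.66
Week 5: opening $146.66; interest $4.00 → $150.66; payment $150.66; balance $0.00

$150.66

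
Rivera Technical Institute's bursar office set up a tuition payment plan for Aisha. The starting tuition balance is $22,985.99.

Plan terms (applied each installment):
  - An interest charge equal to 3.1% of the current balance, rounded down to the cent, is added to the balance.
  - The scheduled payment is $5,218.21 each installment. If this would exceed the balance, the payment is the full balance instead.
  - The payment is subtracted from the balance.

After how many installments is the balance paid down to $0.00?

5

# | Opening | Interest | Payment | End bal
1 | $22,985.99 | $712.56 | $5,218.21 | $18,480.34
2 | $18,480.34 | $572.89 | $5,218.21 | $13,835.02
3 | $13,835.02 | $428.88 | $5,218.21 | $9,045.69
4 | $9,045.69 | $280.41 | $5,218.21 | $4,107.89
5 | $4,107.89 | $127.34 | $4,235.23 | $0.00
Balance reaches $0.00 in installment 5.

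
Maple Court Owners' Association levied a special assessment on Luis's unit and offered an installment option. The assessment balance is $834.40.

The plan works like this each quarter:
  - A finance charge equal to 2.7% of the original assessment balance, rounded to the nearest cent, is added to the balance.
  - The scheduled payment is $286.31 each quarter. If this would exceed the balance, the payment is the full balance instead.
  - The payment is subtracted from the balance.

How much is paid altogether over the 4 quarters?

Quarter 1: opening $834.40; interest $22.53 → $856.93; payment $286.31; balance $570.62
Quarter 2: opening $570.62; interest $22.53 → $593.15; payment $286.31; balance $306.84
Quarter 3: opening $306.84; interest $22.53 → $329.37; payment $286.31; balance $43.06
Quarter 4: opening $43.06; interest $22.53 → $65.59; payment $65.59; balance $0.00
Total paid: $924.52

$924.52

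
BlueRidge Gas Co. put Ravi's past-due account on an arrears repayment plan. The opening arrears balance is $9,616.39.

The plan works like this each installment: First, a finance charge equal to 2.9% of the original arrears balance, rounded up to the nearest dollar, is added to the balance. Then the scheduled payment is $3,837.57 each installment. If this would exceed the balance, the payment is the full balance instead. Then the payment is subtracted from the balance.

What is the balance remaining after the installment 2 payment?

Installment 1: opening $9,616.39; interest $279.00 → $9,895.39; payment $3,837.57; balance $6,057.82
Installment 2: opening $6,057.82; interest $279.00 → $6,336.82; payment $3,837.57; balance $2,499.25

$2,499.25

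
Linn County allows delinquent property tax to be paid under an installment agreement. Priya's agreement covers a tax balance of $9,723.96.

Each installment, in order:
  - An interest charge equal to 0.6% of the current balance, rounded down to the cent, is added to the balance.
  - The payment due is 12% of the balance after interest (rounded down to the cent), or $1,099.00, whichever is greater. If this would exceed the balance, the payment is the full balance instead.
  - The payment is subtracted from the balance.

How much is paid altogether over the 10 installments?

Installment 1: opening $9,723.96; interest $58.34 → $9,782.30; payment $1,173.87; balance $8,608.43
Installment 2: opening $8,608.43; interest $51.65 → $8,660.08; payment $1,099.00; balance $7,561.08
Installment 3: opening $7,561.08; interest $45.36 → $7,606.44; payment $1,099.00; balance $6,507.44
Installment 4: opening $6,507.44; interest $39.04 → $6,546.48; payment $1,099.00; balance $5,447.48
Installment 5: opening $5,447.48; interest $32.68 → $5,480.16; payment $1,099.00; balance $4,381.16
Installment 6: opening $4,381.16; interest $26.28 → $4,407.44; payment $1,099.00; balance $3,308.44
Installment 7: opening $3,308.44; interest $19.85 → $3,328.29; payment $1,099.00; balance $2,229.29
Installment 8: opening $2,229.29; interest $13.37 → $2,242.66; payment $1,099.00; balance $1,143.66
Installment 9: opening $1,143.66; interest $6.86 → $1,150.52; payment $1,099.00; balance $51.52
Installment 10: opening $51.52; interest $0.30 → $51.82; payment $51.82; balance $0.00
Total paid: $10,017.69

$10,017.69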